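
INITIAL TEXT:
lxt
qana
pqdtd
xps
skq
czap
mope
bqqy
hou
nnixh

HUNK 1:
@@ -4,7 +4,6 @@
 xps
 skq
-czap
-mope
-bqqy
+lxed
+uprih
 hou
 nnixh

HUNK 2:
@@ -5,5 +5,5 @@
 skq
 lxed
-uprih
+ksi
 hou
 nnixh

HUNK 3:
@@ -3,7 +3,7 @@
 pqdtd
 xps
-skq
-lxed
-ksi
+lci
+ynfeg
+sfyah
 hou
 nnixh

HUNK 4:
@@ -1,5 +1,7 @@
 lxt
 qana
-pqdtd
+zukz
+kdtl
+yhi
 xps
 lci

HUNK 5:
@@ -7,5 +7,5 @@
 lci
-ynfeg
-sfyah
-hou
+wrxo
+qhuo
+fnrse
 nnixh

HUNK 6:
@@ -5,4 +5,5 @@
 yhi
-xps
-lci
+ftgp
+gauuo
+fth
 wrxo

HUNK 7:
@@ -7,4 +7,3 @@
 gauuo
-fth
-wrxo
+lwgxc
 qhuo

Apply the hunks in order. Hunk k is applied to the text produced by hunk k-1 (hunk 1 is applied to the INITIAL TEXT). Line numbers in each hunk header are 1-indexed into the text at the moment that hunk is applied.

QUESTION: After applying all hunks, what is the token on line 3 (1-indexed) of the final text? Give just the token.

Hunk 1: at line 4 remove [czap,mope,bqqy] add [lxed,uprih] -> 9 lines: lxt qana pqdtd xps skq lxed uprih hou nnixh
Hunk 2: at line 5 remove [uprih] add [ksi] -> 9 lines: lxt qana pqdtd xps skq lxed ksi hou nnixh
Hunk 3: at line 3 remove [skq,lxed,ksi] add [lci,ynfeg,sfyah] -> 9 lines: lxt qana pqdtd xps lci ynfeg sfyah hou nnixh
Hunk 4: at line 1 remove [pqdtd] add [zukz,kdtl,yhi] -> 11 lines: lxt qana zukz kdtl yhi xps lci ynfeg sfyah hou nnixh
Hunk 5: at line 7 remove [ynfeg,sfyah,hou] add [wrxo,qhuo,fnrse] -> 11 lines: lxt qana zukz kdtl yhi xps lci wrxo qhuo fnrse nnixh
Hunk 6: at line 5 remove [xps,lci] add [ftgp,gauuo,fth] -> 12 lines: lxt qana zukz kdtl yhi ftgp gauuo fth wrxo qhuo fnrse nnixh
Hunk 7: at line 7 remove [fth,wrxo] add [lwgxc] -> 11 lines: lxt qana zukz kdtl yhi ftgp gauuo lwgxc qhuo fnrse nnixh
Final line 3: zukz

Answer: zukz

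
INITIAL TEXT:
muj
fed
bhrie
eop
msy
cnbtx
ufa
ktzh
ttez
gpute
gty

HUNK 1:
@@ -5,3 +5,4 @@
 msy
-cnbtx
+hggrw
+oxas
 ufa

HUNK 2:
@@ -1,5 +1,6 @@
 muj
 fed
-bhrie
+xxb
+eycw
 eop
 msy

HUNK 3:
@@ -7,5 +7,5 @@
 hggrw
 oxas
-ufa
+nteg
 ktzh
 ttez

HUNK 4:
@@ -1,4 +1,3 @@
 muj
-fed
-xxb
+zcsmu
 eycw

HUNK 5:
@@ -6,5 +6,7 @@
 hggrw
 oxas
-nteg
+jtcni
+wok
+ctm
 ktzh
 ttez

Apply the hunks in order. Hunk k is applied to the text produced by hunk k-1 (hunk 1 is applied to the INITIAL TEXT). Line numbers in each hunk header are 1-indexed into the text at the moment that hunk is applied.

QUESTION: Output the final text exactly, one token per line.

Hunk 1: at line 5 remove [cnbtx] add [hggrw,oxas] -> 12 lines: muj fed bhrie eop msy hggrw oxas ufa ktzh ttez gpute gty
Hunk 2: at line 1 remove [bhrie] add [xxb,eycw] -> 13 lines: muj fed xxb eycw eop msy hggrw oxas ufa ktzh ttez gpute gty
Hunk 3: at line 7 remove [ufa] add [nteg] -> 13 lines: muj fed xxb eycw eop msy hggrw oxas nteg ktzh ttez gpute gty
Hunk 4: at line 1 remove [fed,xxb] add [zcsmu] -> 12 lines: muj zcsmu eycw eop msy hggrw oxas nteg ktzh ttez gpute gty
Hunk 5: at line 6 remove [nteg] add [jtcni,wok,ctm] -> 14 lines: muj zcsmu eycw eop msy hggrw oxas jtcni wok ctm ktzh ttez gpute gty

Answer: muj
zcsmu
eycw
eop
msy
hggrw
oxas
jtcni
wok
ctm
ktzh
ttez
gpute
gty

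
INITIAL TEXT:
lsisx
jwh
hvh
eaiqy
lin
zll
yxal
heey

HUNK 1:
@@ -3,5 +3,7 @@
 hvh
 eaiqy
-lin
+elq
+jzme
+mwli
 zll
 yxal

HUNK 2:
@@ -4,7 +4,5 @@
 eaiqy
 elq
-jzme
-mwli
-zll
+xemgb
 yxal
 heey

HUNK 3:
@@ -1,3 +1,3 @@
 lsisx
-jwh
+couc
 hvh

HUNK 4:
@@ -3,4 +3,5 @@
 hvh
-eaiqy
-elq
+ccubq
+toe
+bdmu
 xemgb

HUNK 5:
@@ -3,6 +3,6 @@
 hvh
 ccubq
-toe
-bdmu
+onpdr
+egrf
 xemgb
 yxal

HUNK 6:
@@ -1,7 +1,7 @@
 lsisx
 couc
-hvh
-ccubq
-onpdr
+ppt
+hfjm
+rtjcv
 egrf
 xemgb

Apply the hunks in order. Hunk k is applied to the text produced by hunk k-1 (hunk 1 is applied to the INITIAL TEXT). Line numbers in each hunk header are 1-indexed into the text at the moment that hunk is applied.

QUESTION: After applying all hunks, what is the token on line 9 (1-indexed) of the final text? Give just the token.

Hunk 1: at line 3 remove [lin] add [elq,jzme,mwli] -> 10 lines: lsisx jwh hvh eaiqy elq jzme mwli zll yxal heey
Hunk 2: at line 4 remove [jzme,mwli,zll] add [xemgb] -> 8 lines: lsisx jwh hvh eaiqy elq xemgb yxal heey
Hunk 3: at line 1 remove [jwh] add [couc] -> 8 lines: lsisx couc hvh eaiqy elq xemgb yxal heey
Hunk 4: at line 3 remove [eaiqy,elq] add [ccubq,toe,bdmu] -> 9 lines: lsisx couc hvh ccubq toe bdmu xemgb yxal heey
Hunk 5: at line 3 remove [toe,bdmu] add [onpdr,egrf] -> 9 lines: lsisx couc hvh ccubq onpdr egrf xemgb yxal heey
Hunk 6: at line 1 remove [hvh,ccubq,onpdr] add [ppt,hfjm,rtjcv] -> 9 lines: lsisx couc ppt hfjm rtjcv egrf xemgb yxal heey
Final line 9: heey

Answer: heey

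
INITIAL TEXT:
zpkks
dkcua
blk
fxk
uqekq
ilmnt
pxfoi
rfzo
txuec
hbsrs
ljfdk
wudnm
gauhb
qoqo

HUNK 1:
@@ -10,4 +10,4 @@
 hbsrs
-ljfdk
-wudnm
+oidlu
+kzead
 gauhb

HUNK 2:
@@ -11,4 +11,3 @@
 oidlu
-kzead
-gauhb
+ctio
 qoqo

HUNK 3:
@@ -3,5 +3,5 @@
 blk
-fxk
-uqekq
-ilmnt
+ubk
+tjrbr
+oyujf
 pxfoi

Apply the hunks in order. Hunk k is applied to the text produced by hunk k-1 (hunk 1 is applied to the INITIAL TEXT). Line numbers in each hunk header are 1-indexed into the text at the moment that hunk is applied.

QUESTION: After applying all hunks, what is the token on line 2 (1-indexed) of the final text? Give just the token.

Answer: dkcua

Derivation:
Hunk 1: at line 10 remove [ljfdk,wudnm] add [oidlu,kzead] -> 14 lines: zpkks dkcua blk fxk uqekq ilmnt pxfoi rfzo txuec hbsrs oidlu kzead gauhb qoqo
Hunk 2: at line 11 remove [kzead,gauhb] add [ctio] -> 13 lines: zpkks dkcua blk fxk uqekq ilmnt pxfoi rfzo txuec hbsrs oidlu ctio qoqo
Hunk 3: at line 3 remove [fxk,uqekq,ilmnt] add [ubk,tjrbr,oyujf] -> 13 lines: zpkks dkcua blk ubk tjrbr oyujf pxfoi rfzo txuec hbsrs oidlu ctio qoqo
Final line 2: dkcua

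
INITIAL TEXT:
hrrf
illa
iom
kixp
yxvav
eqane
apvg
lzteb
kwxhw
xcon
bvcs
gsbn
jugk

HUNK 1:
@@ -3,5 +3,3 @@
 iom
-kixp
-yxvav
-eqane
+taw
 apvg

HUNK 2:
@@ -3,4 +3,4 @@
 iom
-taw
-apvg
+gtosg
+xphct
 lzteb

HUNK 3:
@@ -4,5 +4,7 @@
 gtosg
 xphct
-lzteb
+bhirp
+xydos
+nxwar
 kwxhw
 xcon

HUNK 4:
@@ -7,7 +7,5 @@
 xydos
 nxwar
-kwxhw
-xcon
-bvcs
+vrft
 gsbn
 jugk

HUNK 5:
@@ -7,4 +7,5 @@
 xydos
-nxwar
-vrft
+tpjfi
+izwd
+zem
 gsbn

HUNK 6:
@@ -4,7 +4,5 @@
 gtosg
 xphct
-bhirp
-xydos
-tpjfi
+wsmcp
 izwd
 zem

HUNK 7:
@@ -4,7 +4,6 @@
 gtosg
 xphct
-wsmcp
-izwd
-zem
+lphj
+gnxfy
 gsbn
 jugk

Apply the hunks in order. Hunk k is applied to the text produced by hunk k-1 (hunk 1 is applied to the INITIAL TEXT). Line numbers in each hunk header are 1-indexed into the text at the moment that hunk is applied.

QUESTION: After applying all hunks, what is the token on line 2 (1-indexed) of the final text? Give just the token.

Answer: illa

Derivation:
Hunk 1: at line 3 remove [kixp,yxvav,eqane] add [taw] -> 11 lines: hrrf illa iom taw apvg lzteb kwxhw xcon bvcs gsbn jugk
Hunk 2: at line 3 remove [taw,apvg] add [gtosg,xphct] -> 11 lines: hrrf illa iom gtosg xphct lzteb kwxhw xcon bvcs gsbn jugk
Hunk 3: at line 4 remove [lzteb] add [bhirp,xydos,nxwar] -> 13 lines: hrrf illa iom gtosg xphct bhirp xydos nxwar kwxhw xcon bvcs gsbn jugk
Hunk 4: at line 7 remove [kwxhw,xcon,bvcs] add [vrft] -> 11 lines: hrrf illa iom gtosg xphct bhirp xydos nxwar vrft gsbn jugk
Hunk 5: at line 7 remove [nxwar,vrft] add [tpjfi,izwd,zem] -> 12 lines: hrrf illa iom gtosg xphct bhirp xydos tpjfi izwd zem gsbn jugk
Hunk 6: at line 4 remove [bhirp,xydos,tpjfi] add [wsmcp] -> 10 lines: hrrf illa iom gtosg xphct wsmcp izwd zem gsbn jugk
Hunk 7: at line 4 remove [wsmcp,izwd,zem] add [lphj,gnxfy] -> 9 lines: hrrf illa iom gtosg xphct lphj gnxfy gsbn jugk
Final line 2: illa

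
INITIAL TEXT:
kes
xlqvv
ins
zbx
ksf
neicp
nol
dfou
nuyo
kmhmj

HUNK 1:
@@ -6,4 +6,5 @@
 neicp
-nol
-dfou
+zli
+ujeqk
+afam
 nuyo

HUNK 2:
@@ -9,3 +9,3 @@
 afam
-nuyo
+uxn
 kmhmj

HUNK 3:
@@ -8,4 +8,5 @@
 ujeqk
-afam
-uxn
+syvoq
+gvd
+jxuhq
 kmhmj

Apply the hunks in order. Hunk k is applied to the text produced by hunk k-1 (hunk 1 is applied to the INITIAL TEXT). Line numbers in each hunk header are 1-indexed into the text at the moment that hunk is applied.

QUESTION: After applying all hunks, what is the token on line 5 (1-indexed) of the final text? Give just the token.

Answer: ksf

Derivation:
Hunk 1: at line 6 remove [nol,dfou] add [zli,ujeqk,afam] -> 11 lines: kes xlqvv ins zbx ksf neicp zli ujeqk afam nuyo kmhmj
Hunk 2: at line 9 remove [nuyo] add [uxn] -> 11 lines: kes xlqvv ins zbx ksf neicp zli ujeqk afam uxn kmhmj
Hunk 3: at line 8 remove [afam,uxn] add [syvoq,gvd,jxuhq] -> 12 lines: kes xlqvv ins zbx ksf neicp zli ujeqk syvoq gvd jxuhq kmhmj
Final line 5: ksf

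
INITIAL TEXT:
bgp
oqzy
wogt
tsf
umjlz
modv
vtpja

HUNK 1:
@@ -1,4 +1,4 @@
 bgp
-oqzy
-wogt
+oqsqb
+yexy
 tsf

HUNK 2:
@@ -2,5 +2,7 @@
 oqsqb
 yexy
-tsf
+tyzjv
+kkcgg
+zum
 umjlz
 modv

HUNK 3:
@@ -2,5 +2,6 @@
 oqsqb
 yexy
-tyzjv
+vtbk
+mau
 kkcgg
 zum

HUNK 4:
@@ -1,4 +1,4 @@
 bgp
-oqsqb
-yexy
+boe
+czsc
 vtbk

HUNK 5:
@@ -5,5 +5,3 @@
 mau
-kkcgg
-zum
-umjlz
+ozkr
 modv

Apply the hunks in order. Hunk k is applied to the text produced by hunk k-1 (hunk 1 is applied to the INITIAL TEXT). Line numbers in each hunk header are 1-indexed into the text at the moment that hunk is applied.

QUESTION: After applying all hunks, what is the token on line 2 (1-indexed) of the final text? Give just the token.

Hunk 1: at line 1 remove [oqzy,wogt] add [oqsqb,yexy] -> 7 lines: bgp oqsqb yexy tsf umjlz modv vtpja
Hunk 2: at line 2 remove [tsf] add [tyzjv,kkcgg,zum] -> 9 lines: bgp oqsqb yexy tyzjv kkcgg zum umjlz modv vtpja
Hunk 3: at line 2 remove [tyzjv] add [vtbk,mau] -> 10 lines: bgp oqsqb yexy vtbk mau kkcgg zum umjlz modv vtpja
Hunk 4: at line 1 remove [oqsqb,yexy] add [boe,czsc] -> 10 lines: bgp boe czsc vtbk mau kkcgg zum umjlz modv vtpja
Hunk 5: at line 5 remove [kkcgg,zum,umjlz] add [ozkr] -> 8 lines: bgp boe czsc vtbk mau ozkr modv vtpja
Final line 2: boe

Answer: boe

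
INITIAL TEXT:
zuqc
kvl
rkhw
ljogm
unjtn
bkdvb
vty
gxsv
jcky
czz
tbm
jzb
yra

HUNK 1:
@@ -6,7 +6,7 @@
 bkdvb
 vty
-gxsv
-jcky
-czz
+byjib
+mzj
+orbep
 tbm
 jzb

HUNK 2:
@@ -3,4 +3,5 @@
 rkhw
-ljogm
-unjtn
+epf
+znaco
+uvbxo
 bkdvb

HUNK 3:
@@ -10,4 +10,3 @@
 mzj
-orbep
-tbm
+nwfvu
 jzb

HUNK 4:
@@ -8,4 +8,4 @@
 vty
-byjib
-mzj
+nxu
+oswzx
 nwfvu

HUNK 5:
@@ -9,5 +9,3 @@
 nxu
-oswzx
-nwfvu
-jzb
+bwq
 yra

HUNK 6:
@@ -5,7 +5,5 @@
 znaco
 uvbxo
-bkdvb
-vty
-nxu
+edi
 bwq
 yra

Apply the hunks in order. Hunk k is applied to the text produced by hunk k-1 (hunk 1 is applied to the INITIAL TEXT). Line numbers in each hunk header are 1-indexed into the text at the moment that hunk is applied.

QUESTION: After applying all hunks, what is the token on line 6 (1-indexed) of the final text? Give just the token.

Hunk 1: at line 6 remove [gxsv,jcky,czz] add [byjib,mzj,orbep] -> 13 lines: zuqc kvl rkhw ljogm unjtn bkdvb vty byjib mzj orbep tbm jzb yra
Hunk 2: at line 3 remove [ljogm,unjtn] add [epf,znaco,uvbxo] -> 14 lines: zuqc kvl rkhw epf znaco uvbxo bkdvb vty byjib mzj orbep tbm jzb yra
Hunk 3: at line 10 remove [orbep,tbm] add [nwfvu] -> 13 lines: zuqc kvl rkhw epf znaco uvbxo bkdvb vty byjib mzj nwfvu jzb yra
Hunk 4: at line 8 remove [byjib,mzj] add [nxu,oswzx] -> 13 lines: zuqc kvl rkhw epf znaco uvbxo bkdvb vty nxu oswzx nwfvu jzb yra
Hunk 5: at line 9 remove [oswzx,nwfvu,jzb] add [bwq] -> 11 lines: zuqc kvl rkhw epf znaco uvbxo bkdvb vty nxu bwq yra
Hunk 6: at line 5 remove [bkdvb,vty,nxu] add [edi] -> 9 lines: zuqc kvl rkhw epf znaco uvbxo edi bwq yra
Final line 6: uvbxo

Answer: uvbxo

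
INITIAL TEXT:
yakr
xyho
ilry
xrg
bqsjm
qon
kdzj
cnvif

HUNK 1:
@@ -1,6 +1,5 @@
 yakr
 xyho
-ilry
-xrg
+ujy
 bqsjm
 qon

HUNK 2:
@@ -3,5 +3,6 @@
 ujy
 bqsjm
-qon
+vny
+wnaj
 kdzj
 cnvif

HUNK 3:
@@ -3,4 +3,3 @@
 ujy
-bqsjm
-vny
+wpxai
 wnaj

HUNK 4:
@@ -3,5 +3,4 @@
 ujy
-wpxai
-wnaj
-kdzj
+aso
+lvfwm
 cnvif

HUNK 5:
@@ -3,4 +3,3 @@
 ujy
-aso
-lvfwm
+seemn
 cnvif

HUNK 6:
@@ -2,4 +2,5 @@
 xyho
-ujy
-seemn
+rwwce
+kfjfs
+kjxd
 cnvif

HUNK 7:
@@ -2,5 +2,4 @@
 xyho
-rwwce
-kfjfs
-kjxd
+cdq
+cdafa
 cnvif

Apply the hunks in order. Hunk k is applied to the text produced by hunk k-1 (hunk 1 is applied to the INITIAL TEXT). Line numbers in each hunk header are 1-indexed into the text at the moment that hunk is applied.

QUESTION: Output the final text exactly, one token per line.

Hunk 1: at line 1 remove [ilry,xrg] add [ujy] -> 7 lines: yakr xyho ujy bqsjm qon kdzj cnvif
Hunk 2: at line 3 remove [qon] add [vny,wnaj] -> 8 lines: yakr xyho ujy bqsjm vny wnaj kdzj cnvif
Hunk 3: at line 3 remove [bqsjm,vny] add [wpxai] -> 7 lines: yakr xyho ujy wpxai wnaj kdzj cnvif
Hunk 4: at line 3 remove [wpxai,wnaj,kdzj] add [aso,lvfwm] -> 6 lines: yakr xyho ujy aso lvfwm cnvif
Hunk 5: at line 3 remove [aso,lvfwm] add [seemn] -> 5 lines: yakr xyho ujy seemn cnvif
Hunk 6: at line 2 remove [ujy,seemn] add [rwwce,kfjfs,kjxd] -> 6 lines: yakr xyho rwwce kfjfs kjxd cnvif
Hunk 7: at line 2 remove [rwwce,kfjfs,kjxd] add [cdq,cdafa] -> 5 lines: yakr xyho cdq cdafa cnvif

Answer: yakr
xyho
cdq
cdafa
cnvif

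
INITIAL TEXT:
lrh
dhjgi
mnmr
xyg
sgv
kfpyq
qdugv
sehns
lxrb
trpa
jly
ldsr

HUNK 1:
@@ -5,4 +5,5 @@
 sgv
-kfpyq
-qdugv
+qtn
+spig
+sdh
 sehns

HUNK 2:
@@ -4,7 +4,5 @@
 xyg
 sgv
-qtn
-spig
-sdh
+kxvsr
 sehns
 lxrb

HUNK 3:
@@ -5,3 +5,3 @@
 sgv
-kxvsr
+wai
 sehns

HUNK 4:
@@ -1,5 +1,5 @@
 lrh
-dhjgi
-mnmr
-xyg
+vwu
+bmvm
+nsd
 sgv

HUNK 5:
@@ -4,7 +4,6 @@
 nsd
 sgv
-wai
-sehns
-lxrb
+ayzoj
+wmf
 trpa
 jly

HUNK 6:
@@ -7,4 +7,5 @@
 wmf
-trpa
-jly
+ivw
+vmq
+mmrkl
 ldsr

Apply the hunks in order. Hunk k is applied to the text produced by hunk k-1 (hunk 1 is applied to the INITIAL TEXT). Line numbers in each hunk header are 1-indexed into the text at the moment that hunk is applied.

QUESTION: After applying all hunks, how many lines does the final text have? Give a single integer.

Hunk 1: at line 5 remove [kfpyq,qdugv] add [qtn,spig,sdh] -> 13 lines: lrh dhjgi mnmr xyg sgv qtn spig sdh sehns lxrb trpa jly ldsr
Hunk 2: at line 4 remove [qtn,spig,sdh] add [kxvsr] -> 11 lines: lrh dhjgi mnmr xyg sgv kxvsr sehns lxrb trpa jly ldsr
Hunk 3: at line 5 remove [kxvsr] add [wai] -> 11 lines: lrh dhjgi mnmr xyg sgv wai sehns lxrb trpa jly ldsr
Hunk 4: at line 1 remove [dhjgi,mnmr,xyg] add [vwu,bmvm,nsd] -> 11 lines: lrh vwu bmvm nsd sgv wai sehns lxrb trpa jly ldsr
Hunk 5: at line 4 remove [wai,sehns,lxrb] add [ayzoj,wmf] -> 10 lines: lrh vwu bmvm nsd sgv ayzoj wmf trpa jly ldsr
Hunk 6: at line 7 remove [trpa,jly] add [ivw,vmq,mmrkl] -> 11 lines: lrh vwu bmvm nsd sgv ayzoj wmf ivw vmq mmrkl ldsr
Final line count: 11

Answer: 11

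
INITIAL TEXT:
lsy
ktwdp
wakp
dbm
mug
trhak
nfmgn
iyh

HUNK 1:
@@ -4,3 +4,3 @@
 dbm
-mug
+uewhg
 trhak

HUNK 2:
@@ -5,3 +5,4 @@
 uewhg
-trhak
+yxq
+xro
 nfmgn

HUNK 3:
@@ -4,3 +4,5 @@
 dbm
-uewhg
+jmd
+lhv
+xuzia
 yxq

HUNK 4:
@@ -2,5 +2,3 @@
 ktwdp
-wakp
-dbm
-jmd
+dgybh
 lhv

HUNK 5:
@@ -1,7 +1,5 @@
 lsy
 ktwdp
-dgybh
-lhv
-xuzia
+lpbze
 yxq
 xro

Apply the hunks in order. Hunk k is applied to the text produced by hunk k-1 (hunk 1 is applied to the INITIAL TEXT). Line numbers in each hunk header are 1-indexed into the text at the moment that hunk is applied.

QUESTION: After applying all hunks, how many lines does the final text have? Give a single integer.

Hunk 1: at line 4 remove [mug] add [uewhg] -> 8 lines: lsy ktwdp wakp dbm uewhg trhak nfmgn iyh
Hunk 2: at line 5 remove [trhak] add [yxq,xro] -> 9 lines: lsy ktwdp wakp dbm uewhg yxq xro nfmgn iyh
Hunk 3: at line 4 remove [uewhg] add [jmd,lhv,xuzia] -> 11 lines: lsy ktwdp wakp dbm jmd lhv xuzia yxq xro nfmgn iyh
Hunk 4: at line 2 remove [wakp,dbm,jmd] add [dgybh] -> 9 lines: lsy ktwdp dgybh lhv xuzia yxq xro nfmgn iyh
Hunk 5: at line 1 remove [dgybh,lhv,xuzia] add [lpbze] -> 7 lines: lsy ktwdp lpbze yxq xro nfmgn iyh
Final line count: 7

Answer: 7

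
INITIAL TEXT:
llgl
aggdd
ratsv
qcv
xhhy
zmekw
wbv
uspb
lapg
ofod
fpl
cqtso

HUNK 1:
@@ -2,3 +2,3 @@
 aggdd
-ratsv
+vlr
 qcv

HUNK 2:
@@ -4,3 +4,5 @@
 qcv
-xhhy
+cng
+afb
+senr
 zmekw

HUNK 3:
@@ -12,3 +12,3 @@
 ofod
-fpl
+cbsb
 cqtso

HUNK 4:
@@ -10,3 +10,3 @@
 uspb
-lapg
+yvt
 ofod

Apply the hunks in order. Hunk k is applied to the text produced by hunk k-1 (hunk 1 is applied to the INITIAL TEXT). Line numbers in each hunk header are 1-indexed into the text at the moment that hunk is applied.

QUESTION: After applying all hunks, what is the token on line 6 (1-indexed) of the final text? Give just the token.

Hunk 1: at line 2 remove [ratsv] add [vlr] -> 12 lines: llgl aggdd vlr qcv xhhy zmekw wbv uspb lapg ofod fpl cqtso
Hunk 2: at line 4 remove [xhhy] add [cng,afb,senr] -> 14 lines: llgl aggdd vlr qcv cng afb senr zmekw wbv uspb lapg ofod fpl cqtso
Hunk 3: at line 12 remove [fpl] add [cbsb] -> 14 lines: llgl aggdd vlr qcv cng afb senr zmekw wbv uspb lapg ofod cbsb cqtso
Hunk 4: at line 10 remove [lapg] add [yvt] -> 14 lines: llgl aggdd vlr qcv cng afb senr zmekw wbv uspb yvt ofod cbsb cqtso
Final line 6: afb

Answer: afb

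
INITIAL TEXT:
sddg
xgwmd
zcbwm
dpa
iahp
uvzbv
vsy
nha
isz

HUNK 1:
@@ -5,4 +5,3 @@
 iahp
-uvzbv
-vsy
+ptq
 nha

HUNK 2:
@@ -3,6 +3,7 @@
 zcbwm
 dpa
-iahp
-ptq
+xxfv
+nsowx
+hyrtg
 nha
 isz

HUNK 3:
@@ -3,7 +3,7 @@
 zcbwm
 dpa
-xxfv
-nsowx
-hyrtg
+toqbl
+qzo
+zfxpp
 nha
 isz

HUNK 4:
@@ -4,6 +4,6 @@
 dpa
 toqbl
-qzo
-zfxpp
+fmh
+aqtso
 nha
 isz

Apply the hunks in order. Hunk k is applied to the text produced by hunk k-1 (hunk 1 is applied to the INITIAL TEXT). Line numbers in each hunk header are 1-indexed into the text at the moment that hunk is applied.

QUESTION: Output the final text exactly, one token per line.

Hunk 1: at line 5 remove [uvzbv,vsy] add [ptq] -> 8 lines: sddg xgwmd zcbwm dpa iahp ptq nha isz
Hunk 2: at line 3 remove [iahp,ptq] add [xxfv,nsowx,hyrtg] -> 9 lines: sddg xgwmd zcbwm dpa xxfv nsowx hyrtg nha isz
Hunk 3: at line 3 remove [xxfv,nsowx,hyrtg] add [toqbl,qzo,zfxpp] -> 9 lines: sddg xgwmd zcbwm dpa toqbl qzo zfxpp nha isz
Hunk 4: at line 4 remove [qzo,zfxpp] add [fmh,aqtso] -> 9 lines: sddg xgwmd zcbwm dpa toqbl fmh aqtso nha isz

Answer: sddg
xgwmd
zcbwm
dpa
toqbl
fmh
aqtso
nha
isz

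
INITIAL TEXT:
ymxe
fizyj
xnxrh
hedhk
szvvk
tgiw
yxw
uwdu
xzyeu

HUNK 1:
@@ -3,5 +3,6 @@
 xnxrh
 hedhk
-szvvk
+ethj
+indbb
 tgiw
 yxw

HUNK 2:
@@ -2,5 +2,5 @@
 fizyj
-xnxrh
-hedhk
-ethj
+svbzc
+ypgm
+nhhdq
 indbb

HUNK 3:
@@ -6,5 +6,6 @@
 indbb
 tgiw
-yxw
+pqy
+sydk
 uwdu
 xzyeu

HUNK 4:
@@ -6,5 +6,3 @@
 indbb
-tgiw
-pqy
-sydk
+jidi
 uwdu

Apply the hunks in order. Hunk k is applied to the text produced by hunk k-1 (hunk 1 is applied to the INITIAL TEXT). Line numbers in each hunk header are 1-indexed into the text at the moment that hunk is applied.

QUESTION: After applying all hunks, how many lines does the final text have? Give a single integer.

Hunk 1: at line 3 remove [szvvk] add [ethj,indbb] -> 10 lines: ymxe fizyj xnxrh hedhk ethj indbb tgiw yxw uwdu xzyeu
Hunk 2: at line 2 remove [xnxrh,hedhk,ethj] add [svbzc,ypgm,nhhdq] -> 10 lines: ymxe fizyj svbzc ypgm nhhdq indbb tgiw yxw uwdu xzyeu
Hunk 3: at line 6 remove [yxw] add [pqy,sydk] -> 11 lines: ymxe fizyj svbzc ypgm nhhdq indbb tgiw pqy sydk uwdu xzyeu
Hunk 4: at line 6 remove [tgiw,pqy,sydk] add [jidi] -> 9 lines: ymxe fizyj svbzc ypgm nhhdq indbb jidi uwdu xzyeu
Final line count: 9

Answer: 9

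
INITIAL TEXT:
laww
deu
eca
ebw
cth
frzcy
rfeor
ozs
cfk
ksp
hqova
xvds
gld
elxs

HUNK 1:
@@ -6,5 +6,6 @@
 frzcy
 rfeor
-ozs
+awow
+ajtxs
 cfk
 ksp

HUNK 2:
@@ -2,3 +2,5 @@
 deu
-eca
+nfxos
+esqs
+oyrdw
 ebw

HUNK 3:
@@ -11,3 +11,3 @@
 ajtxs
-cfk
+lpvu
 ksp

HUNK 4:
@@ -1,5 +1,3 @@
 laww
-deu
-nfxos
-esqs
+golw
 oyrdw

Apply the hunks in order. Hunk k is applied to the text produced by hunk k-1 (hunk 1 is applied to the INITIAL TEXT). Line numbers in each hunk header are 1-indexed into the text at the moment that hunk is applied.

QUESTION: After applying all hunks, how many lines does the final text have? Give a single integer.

Answer: 15

Derivation:
Hunk 1: at line 6 remove [ozs] add [awow,ajtxs] -> 15 lines: laww deu eca ebw cth frzcy rfeor awow ajtxs cfk ksp hqova xvds gld elxs
Hunk 2: at line 2 remove [eca] add [nfxos,esqs,oyrdw] -> 17 lines: laww deu nfxos esqs oyrdw ebw cth frzcy rfeor awow ajtxs cfk ksp hqova xvds gld elxs
Hunk 3: at line 11 remove [cfk] add [lpvu] -> 17 lines: laww deu nfxos esqs oyrdw ebw cth frzcy rfeor awow ajtxs lpvu ksp hqova xvds gld elxs
Hunk 4: at line 1 remove [deu,nfxos,esqs] add [golw] -> 15 lines: laww golw oyrdw ebw cth frzcy rfeor awow ajtxs lpvu ksp hqova xvds gld elxs
Final line count: 15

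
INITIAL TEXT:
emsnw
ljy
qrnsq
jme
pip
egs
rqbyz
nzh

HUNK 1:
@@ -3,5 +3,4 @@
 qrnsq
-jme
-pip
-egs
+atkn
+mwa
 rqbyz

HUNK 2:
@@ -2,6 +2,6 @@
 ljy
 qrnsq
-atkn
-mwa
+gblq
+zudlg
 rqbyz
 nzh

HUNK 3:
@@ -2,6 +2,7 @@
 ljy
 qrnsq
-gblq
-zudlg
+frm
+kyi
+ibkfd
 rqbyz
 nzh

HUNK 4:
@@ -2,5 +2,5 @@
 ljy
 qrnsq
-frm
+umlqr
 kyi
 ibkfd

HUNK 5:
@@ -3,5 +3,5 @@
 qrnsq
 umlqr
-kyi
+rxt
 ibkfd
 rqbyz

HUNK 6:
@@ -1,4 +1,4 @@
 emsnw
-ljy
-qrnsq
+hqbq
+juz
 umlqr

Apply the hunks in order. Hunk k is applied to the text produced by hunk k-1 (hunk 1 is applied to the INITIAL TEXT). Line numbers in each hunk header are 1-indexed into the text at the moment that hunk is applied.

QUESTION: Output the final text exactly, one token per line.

Answer: emsnw
hqbq
juz
umlqr
rxt
ibkfd
rqbyz
nzh

Derivation:
Hunk 1: at line 3 remove [jme,pip,egs] add [atkn,mwa] -> 7 lines: emsnw ljy qrnsq atkn mwa rqbyz nzh
Hunk 2: at line 2 remove [atkn,mwa] add [gblq,zudlg] -> 7 lines: emsnw ljy qrnsq gblq zudlg rqbyz nzh
Hunk 3: at line 2 remove [gblq,zudlg] add [frm,kyi,ibkfd] -> 8 lines: emsnw ljy qrnsq frm kyi ibkfd rqbyz nzh
Hunk 4: at line 2 remove [frm] add [umlqr] -> 8 lines: emsnw ljy qrnsq umlqr kyi ibkfd rqbyz nzh
Hunk 5: at line 3 remove [kyi] add [rxt] -> 8 lines: emsnw ljy qrnsq umlqr rxt ibkfd rqbyz nzh
Hunk 6: at line 1 remove [ljy,qrnsq] add [hqbq,juz] -> 8 lines: emsnw hqbq juz umlqr rxt ibkfd rqbyz nzh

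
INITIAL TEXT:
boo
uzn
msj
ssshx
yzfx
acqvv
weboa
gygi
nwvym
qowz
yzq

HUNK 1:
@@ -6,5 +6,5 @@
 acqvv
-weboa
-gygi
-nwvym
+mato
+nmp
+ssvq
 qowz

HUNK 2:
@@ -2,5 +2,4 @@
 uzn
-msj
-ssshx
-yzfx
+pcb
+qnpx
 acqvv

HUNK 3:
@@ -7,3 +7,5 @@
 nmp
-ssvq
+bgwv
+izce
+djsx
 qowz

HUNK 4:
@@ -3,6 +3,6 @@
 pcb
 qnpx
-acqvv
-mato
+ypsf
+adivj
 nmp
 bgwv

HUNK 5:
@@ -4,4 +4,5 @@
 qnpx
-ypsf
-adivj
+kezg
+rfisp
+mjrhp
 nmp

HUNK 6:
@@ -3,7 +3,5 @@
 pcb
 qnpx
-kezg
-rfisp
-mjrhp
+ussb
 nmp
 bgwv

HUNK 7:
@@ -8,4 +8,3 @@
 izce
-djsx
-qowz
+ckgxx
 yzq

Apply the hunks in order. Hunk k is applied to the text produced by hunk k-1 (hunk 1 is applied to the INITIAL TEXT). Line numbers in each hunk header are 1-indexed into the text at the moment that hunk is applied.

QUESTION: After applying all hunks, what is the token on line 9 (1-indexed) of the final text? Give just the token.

Hunk 1: at line 6 remove [weboa,gygi,nwvym] add [mato,nmp,ssvq] -> 11 lines: boo uzn msj ssshx yzfx acqvv mato nmp ssvq qowz yzq
Hunk 2: at line 2 remove [msj,ssshx,yzfx] add [pcb,qnpx] -> 10 lines: boo uzn pcb qnpx acqvv mato nmp ssvq qowz yzq
Hunk 3: at line 7 remove [ssvq] add [bgwv,izce,djsx] -> 12 lines: boo uzn pcb qnpx acqvv mato nmp bgwv izce djsx qowz yzq
Hunk 4: at line 3 remove [acqvv,mato] add [ypsf,adivj] -> 12 lines: boo uzn pcb qnpx ypsf adivj nmp bgwv izce djsx qowz yzq
Hunk 5: at line 4 remove [ypsf,adivj] add [kezg,rfisp,mjrhp] -> 13 lines: boo uzn pcb qnpx kezg rfisp mjrhp nmp bgwv izce djsx qowz yzq
Hunk 6: at line 3 remove [kezg,rfisp,mjrhp] add [ussb] -> 11 lines: boo uzn pcb qnpx ussb nmp bgwv izce djsx qowz yzq
Hunk 7: at line 8 remove [djsx,qowz] add [ckgxx] -> 10 lines: boo uzn pcb qnpx ussb nmp bgwv izce ckgxx yzq
Final line 9: ckgxx

Answer: ckgxx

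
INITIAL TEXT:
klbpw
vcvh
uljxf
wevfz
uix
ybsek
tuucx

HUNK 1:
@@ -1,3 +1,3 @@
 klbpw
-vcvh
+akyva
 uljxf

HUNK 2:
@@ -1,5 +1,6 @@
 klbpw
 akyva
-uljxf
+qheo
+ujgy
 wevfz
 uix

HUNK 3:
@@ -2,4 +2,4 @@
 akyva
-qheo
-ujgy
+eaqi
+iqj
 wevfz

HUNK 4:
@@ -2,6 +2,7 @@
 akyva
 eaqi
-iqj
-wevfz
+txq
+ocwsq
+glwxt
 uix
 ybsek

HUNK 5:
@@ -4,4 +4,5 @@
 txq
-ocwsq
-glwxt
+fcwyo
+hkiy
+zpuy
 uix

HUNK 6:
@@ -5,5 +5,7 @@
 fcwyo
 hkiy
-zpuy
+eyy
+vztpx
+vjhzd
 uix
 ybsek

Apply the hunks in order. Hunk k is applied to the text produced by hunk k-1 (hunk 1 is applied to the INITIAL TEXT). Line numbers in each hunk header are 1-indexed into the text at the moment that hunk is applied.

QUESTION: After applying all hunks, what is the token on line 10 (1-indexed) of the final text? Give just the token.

Answer: uix

Derivation:
Hunk 1: at line 1 remove [vcvh] add [akyva] -> 7 lines: klbpw akyva uljxf wevfz uix ybsek tuucx
Hunk 2: at line 1 remove [uljxf] add [qheo,ujgy] -> 8 lines: klbpw akyva qheo ujgy wevfz uix ybsek tuucx
Hunk 3: at line 2 remove [qheo,ujgy] add [eaqi,iqj] -> 8 lines: klbpw akyva eaqi iqj wevfz uix ybsek tuucx
Hunk 4: at line 2 remove [iqj,wevfz] add [txq,ocwsq,glwxt] -> 9 lines: klbpw akyva eaqi txq ocwsq glwxt uix ybsek tuucx
Hunk 5: at line 4 remove [ocwsq,glwxt] add [fcwyo,hkiy,zpuy] -> 10 lines: klbpw akyva eaqi txq fcwyo hkiy zpuy uix ybsek tuucx
Hunk 6: at line 5 remove [zpuy] add [eyy,vztpx,vjhzd] -> 12 lines: klbpw akyva eaqi txq fcwyo hkiy eyy vztpx vjhzd uix ybsek tuucx
Final line 10: uix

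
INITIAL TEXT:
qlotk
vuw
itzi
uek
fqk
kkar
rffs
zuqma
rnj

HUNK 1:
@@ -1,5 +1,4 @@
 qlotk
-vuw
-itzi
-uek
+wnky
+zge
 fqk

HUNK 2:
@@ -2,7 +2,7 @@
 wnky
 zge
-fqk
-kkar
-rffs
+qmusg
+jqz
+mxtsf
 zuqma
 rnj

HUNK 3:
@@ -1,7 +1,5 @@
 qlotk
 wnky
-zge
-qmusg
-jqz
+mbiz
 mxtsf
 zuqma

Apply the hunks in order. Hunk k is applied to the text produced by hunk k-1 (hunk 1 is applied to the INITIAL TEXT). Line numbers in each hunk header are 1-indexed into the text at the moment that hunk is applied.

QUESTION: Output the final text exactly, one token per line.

Hunk 1: at line 1 remove [vuw,itzi,uek] add [wnky,zge] -> 8 lines: qlotk wnky zge fqk kkar rffs zuqma rnj
Hunk 2: at line 2 remove [fqk,kkar,rffs] add [qmusg,jqz,mxtsf] -> 8 lines: qlotk wnky zge qmusg jqz mxtsf zuqma rnj
Hunk 3: at line 1 remove [zge,qmusg,jqz] add [mbiz] -> 6 lines: qlotk wnky mbiz mxtsf zuqma rnj

Answer: qlotk
wnky
mbiz
mxtsf
zuqma
rnj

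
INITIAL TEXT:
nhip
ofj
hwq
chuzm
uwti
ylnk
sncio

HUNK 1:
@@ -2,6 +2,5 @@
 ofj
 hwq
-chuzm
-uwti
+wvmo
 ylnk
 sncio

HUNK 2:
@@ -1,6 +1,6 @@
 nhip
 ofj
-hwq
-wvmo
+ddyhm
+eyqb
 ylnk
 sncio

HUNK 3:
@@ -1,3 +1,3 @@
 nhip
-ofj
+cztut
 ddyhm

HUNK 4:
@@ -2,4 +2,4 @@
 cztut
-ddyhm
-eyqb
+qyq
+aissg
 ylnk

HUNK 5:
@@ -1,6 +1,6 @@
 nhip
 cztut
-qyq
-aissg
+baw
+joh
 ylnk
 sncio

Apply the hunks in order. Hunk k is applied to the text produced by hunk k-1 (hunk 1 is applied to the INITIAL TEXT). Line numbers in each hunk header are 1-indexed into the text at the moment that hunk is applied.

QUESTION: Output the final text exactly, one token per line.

Hunk 1: at line 2 remove [chuzm,uwti] add [wvmo] -> 6 lines: nhip ofj hwq wvmo ylnk sncio
Hunk 2: at line 1 remove [hwq,wvmo] add [ddyhm,eyqb] -> 6 lines: nhip ofj ddyhm eyqb ylnk sncio
Hunk 3: at line 1 remove [ofj] add [cztut] -> 6 lines: nhip cztut ddyhm eyqb ylnk sncio
Hunk 4: at line 2 remove [ddyhm,eyqb] add [qyq,aissg] -> 6 lines: nhip cztut qyq aissg ylnk sncio
Hunk 5: at line 1 remove [qyq,aissg] add [baw,joh] -> 6 lines: nhip cztut baw joh ylnk sncio

Answer: nhip
cztut
baw
joh
ylnk
sncio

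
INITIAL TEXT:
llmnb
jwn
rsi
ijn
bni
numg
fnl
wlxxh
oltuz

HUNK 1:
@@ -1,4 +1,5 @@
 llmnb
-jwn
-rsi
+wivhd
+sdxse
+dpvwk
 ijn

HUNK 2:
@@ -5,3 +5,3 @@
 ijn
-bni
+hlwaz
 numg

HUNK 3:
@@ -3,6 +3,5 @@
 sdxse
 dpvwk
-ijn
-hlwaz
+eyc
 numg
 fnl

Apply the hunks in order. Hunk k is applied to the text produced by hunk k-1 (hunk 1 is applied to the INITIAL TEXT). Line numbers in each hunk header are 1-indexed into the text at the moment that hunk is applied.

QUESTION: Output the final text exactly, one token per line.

Answer: llmnb
wivhd
sdxse
dpvwk
eyc
numg
fnl
wlxxh
oltuz

Derivation:
Hunk 1: at line 1 remove [jwn,rsi] add [wivhd,sdxse,dpvwk] -> 10 lines: llmnb wivhd sdxse dpvwk ijn bni numg fnl wlxxh oltuz
Hunk 2: at line 5 remove [bni] add [hlwaz] -> 10 lines: llmnb wivhd sdxse dpvwk ijn hlwaz numg fnl wlxxh oltuz
Hunk 3: at line 3 remove [ijn,hlwaz] add [eyc] -> 9 lines: llmnb wivhd sdxse dpvwk eyc numg fnl wlxxh oltuz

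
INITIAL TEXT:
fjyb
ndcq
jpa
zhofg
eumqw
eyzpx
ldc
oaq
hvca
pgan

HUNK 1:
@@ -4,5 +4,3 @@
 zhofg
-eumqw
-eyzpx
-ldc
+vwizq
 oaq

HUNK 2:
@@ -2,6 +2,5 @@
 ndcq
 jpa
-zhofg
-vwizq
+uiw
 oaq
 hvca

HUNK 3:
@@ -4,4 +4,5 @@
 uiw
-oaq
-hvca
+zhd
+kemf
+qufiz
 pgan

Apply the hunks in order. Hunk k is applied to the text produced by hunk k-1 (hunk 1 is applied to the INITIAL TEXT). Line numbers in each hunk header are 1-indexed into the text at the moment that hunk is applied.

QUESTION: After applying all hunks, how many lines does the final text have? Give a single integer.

Answer: 8

Derivation:
Hunk 1: at line 4 remove [eumqw,eyzpx,ldc] add [vwizq] -> 8 lines: fjyb ndcq jpa zhofg vwizq oaq hvca pgan
Hunk 2: at line 2 remove [zhofg,vwizq] add [uiw] -> 7 lines: fjyb ndcq jpa uiw oaq hvca pgan
Hunk 3: at line 4 remove [oaq,hvca] add [zhd,kemf,qufiz] -> 8 lines: fjyb ndcq jpa uiw zhd kemf qufiz pgan
Final line count: 8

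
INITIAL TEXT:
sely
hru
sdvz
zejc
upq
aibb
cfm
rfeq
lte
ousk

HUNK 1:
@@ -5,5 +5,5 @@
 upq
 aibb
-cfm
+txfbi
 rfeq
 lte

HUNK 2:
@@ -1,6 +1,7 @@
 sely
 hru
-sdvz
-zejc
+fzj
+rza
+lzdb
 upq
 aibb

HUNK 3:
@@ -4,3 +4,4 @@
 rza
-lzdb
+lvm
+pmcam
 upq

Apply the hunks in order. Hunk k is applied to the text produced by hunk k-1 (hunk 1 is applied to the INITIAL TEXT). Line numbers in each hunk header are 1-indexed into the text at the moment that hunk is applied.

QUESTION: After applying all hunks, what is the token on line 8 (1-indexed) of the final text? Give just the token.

Hunk 1: at line 5 remove [cfm] add [txfbi] -> 10 lines: sely hru sdvz zejc upq aibb txfbi rfeq lte ousk
Hunk 2: at line 1 remove [sdvz,zejc] add [fzj,rza,lzdb] -> 11 lines: sely hru fzj rza lzdb upq aibb txfbi rfeq lte ousk
Hunk 3: at line 4 remove [lzdb] add [lvm,pmcam] -> 12 lines: sely hru fzj rza lvm pmcam upq aibb txfbi rfeq lte ousk
Final line 8: aibb

Answer: aibb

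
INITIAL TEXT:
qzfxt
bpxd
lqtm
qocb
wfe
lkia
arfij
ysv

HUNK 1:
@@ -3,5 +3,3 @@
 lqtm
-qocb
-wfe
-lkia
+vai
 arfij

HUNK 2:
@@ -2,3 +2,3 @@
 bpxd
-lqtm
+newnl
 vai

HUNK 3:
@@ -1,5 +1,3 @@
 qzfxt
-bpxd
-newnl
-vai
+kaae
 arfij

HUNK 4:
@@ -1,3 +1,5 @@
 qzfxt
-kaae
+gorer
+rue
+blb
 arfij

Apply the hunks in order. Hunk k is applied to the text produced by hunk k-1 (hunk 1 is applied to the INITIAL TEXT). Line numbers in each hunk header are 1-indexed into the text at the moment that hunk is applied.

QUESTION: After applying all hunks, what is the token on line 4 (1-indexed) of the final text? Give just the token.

Hunk 1: at line 3 remove [qocb,wfe,lkia] add [vai] -> 6 lines: qzfxt bpxd lqtm vai arfij ysv
Hunk 2: at line 2 remove [lqtm] add [newnl] -> 6 lines: qzfxt bpxd newnl vai arfij ysv
Hunk 3: at line 1 remove [bpxd,newnl,vai] add [kaae] -> 4 lines: qzfxt kaae arfij ysv
Hunk 4: at line 1 remove [kaae] add [gorer,rue,blb] -> 6 lines: qzfxt gorer rue blb arfij ysv
Final line 4: blb

Answer: blb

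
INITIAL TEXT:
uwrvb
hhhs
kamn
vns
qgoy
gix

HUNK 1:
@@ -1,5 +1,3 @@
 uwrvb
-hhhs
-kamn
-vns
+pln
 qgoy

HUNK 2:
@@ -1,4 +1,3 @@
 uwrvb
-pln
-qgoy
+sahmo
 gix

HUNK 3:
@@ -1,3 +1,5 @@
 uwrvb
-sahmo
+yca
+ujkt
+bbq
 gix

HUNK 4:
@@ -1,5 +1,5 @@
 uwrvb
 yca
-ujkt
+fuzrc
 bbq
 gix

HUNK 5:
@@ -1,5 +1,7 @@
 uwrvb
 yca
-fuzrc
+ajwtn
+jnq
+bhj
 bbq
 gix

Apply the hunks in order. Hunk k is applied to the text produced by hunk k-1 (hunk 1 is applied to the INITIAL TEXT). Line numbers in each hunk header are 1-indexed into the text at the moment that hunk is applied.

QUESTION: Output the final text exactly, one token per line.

Answer: uwrvb
yca
ajwtn
jnq
bhj
bbq
gix

Derivation:
Hunk 1: at line 1 remove [hhhs,kamn,vns] add [pln] -> 4 lines: uwrvb pln qgoy gix
Hunk 2: at line 1 remove [pln,qgoy] add [sahmo] -> 3 lines: uwrvb sahmo gix
Hunk 3: at line 1 remove [sahmo] add [yca,ujkt,bbq] -> 5 lines: uwrvb yca ujkt bbq gix
Hunk 4: at line 1 remove [ujkt] add [fuzrc] -> 5 lines: uwrvb yca fuzrc bbq gix
Hunk 5: at line 1 remove [fuzrc] add [ajwtn,jnq,bhj] -> 7 lines: uwrvb yca ajwtn jnq bhj bbq gix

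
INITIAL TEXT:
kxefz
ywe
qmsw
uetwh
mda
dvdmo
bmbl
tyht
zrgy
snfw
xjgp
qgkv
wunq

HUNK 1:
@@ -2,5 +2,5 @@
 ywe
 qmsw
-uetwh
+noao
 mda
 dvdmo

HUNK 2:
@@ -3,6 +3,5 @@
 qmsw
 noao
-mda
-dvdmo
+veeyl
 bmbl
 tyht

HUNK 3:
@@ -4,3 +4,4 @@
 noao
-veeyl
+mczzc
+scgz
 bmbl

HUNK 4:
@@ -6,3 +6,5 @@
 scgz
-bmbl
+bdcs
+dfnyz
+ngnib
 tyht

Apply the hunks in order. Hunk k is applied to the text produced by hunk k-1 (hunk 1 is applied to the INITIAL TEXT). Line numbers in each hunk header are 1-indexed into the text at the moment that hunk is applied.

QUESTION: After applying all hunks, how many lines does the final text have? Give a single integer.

Answer: 15

Derivation:
Hunk 1: at line 2 remove [uetwh] add [noao] -> 13 lines: kxefz ywe qmsw noao mda dvdmo bmbl tyht zrgy snfw xjgp qgkv wunq
Hunk 2: at line 3 remove [mda,dvdmo] add [veeyl] -> 12 lines: kxefz ywe qmsw noao veeyl bmbl tyht zrgy snfw xjgp qgkv wunq
Hunk 3: at line 4 remove [veeyl] add [mczzc,scgz] -> 13 lines: kxefz ywe qmsw noao mczzc scgz bmbl tyht zrgy snfw xjgp qgkv wunq
Hunk 4: at line 6 remove [bmbl] add [bdcs,dfnyz,ngnib] -> 15 lines: kxefz ywe qmsw noao mczzc scgz bdcs dfnyz ngnib tyht zrgy snfw xjgp qgkv wunq
Final line count: 15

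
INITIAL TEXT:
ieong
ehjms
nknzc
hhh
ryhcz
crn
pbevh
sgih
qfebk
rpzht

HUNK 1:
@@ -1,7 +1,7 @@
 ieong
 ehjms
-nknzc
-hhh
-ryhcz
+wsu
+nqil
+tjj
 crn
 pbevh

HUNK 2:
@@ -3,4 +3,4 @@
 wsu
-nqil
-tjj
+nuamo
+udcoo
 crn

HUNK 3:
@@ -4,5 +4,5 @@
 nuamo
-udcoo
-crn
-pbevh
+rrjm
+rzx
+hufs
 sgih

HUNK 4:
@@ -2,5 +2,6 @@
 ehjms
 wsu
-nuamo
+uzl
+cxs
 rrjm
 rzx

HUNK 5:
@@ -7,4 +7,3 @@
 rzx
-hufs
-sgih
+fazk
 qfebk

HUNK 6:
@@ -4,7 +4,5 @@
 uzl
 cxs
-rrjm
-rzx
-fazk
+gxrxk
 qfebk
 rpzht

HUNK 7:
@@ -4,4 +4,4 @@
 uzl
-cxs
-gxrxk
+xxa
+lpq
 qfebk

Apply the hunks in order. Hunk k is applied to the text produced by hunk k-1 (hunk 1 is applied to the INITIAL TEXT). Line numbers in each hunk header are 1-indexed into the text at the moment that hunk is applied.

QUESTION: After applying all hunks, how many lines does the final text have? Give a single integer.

Hunk 1: at line 1 remove [nknzc,hhh,ryhcz] add [wsu,nqil,tjj] -> 10 lines: ieong ehjms wsu nqil tjj crn pbevh sgih qfebk rpzht
Hunk 2: at line 3 remove [nqil,tjj] add [nuamo,udcoo] -> 10 lines: ieong ehjms wsu nuamo udcoo crn pbevh sgih qfebk rpzht
Hunk 3: at line 4 remove [udcoo,crn,pbevh] add [rrjm,rzx,hufs] -> 10 lines: ieong ehjms wsu nuamo rrjm rzx hufs sgih qfebk rpzht
Hunk 4: at line 2 remove [nuamo] add [uzl,cxs] -> 11 lines: ieong ehjms wsu uzl cxs rrjm rzx hufs sgih qfebk rpzht
Hunk 5: at line 7 remove [hufs,sgih] add [fazk] -> 10 lines: ieong ehjms wsu uzl cxs rrjm rzx fazk qfebk rpzht
Hunk 6: at line 4 remove [rrjm,rzx,fazk] add [gxrxk] -> 8 lines: ieong ehjms wsu uzl cxs gxrxk qfebk rpzht
Hunk 7: at line 4 remove [cxs,gxrxk] add [xxa,lpq] -> 8 lines: ieong ehjms wsu uzl xxa lpq qfebk rpzht
Final line count: 8

Answer: 8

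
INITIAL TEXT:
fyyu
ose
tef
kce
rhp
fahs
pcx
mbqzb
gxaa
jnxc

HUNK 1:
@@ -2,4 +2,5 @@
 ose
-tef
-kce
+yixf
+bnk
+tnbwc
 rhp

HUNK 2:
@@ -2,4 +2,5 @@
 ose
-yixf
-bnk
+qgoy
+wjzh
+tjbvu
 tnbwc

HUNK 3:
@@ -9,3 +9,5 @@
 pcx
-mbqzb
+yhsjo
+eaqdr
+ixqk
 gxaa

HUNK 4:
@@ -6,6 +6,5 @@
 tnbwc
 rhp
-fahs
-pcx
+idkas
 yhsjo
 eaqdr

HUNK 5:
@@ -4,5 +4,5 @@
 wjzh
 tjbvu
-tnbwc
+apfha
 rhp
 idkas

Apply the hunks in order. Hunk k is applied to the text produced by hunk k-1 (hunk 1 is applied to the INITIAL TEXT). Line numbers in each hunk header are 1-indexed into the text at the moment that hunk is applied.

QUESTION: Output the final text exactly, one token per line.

Hunk 1: at line 2 remove [tef,kce] add [yixf,bnk,tnbwc] -> 11 lines: fyyu ose yixf bnk tnbwc rhp fahs pcx mbqzb gxaa jnxc
Hunk 2: at line 2 remove [yixf,bnk] add [qgoy,wjzh,tjbvu] -> 12 lines: fyyu ose qgoy wjzh tjbvu tnbwc rhp fahs pcx mbqzb gxaa jnxc
Hunk 3: at line 9 remove [mbqzb] add [yhsjo,eaqdr,ixqk] -> 14 lines: fyyu ose qgoy wjzh tjbvu tnbwc rhp fahs pcx yhsjo eaqdr ixqk gxaa jnxc
Hunk 4: at line 6 remove [fahs,pcx] add [idkas] -> 13 lines: fyyu ose qgoy wjzh tjbvu tnbwc rhp idkas yhsjo eaqdr ixqk gxaa jnxc
Hunk 5: at line 4 remove [tnbwc] add [apfha] -> 13 lines: fyyu ose qgoy wjzh tjbvu apfha rhp idkas yhsjo eaqdr ixqk gxaa jnxc

Answer: fyyu
ose
qgoy
wjzh
tjbvu
apfha
rhp
idkas
yhsjo
eaqdr
ixqk
gxaa
jnxc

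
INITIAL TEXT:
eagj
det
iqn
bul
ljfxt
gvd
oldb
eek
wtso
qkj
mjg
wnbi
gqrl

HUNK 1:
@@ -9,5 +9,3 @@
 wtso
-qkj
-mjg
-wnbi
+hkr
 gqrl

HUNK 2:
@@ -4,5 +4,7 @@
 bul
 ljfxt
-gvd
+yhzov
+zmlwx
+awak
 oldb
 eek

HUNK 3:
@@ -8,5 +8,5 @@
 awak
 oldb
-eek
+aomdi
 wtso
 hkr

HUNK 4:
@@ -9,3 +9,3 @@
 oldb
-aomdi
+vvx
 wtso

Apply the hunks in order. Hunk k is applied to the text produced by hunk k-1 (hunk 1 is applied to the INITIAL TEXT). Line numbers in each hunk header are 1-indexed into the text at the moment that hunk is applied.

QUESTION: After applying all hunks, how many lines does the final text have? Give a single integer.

Answer: 13

Derivation:
Hunk 1: at line 9 remove [qkj,mjg,wnbi] add [hkr] -> 11 lines: eagj det iqn bul ljfxt gvd oldb eek wtso hkr gqrl
Hunk 2: at line 4 remove [gvd] add [yhzov,zmlwx,awak] -> 13 lines: eagj det iqn bul ljfxt yhzov zmlwx awak oldb eek wtso hkr gqrl
Hunk 3: at line 8 remove [eek] add [aomdi] -> 13 lines: eagj det iqn bul ljfxt yhzov zmlwx awak oldb aomdi wtso hkr gqrl
Hunk 4: at line 9 remove [aomdi] add [vvx] -> 13 lines: eagj det iqn bul ljfxt yhzov zmlwx awak oldb vvx wtso hkr gqrl
Final line count: 13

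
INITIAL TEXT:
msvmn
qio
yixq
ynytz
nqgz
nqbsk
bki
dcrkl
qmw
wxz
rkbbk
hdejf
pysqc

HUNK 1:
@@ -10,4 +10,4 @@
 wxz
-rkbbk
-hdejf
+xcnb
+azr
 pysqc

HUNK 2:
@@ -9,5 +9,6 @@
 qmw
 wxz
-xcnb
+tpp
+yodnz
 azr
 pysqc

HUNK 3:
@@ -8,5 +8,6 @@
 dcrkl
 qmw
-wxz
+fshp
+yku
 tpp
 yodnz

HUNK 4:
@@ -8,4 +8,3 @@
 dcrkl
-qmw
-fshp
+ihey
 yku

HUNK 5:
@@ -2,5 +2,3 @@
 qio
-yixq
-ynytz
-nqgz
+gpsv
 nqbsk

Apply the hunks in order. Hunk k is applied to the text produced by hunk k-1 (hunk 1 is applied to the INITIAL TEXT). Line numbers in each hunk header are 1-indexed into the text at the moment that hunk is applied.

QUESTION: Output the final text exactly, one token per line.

Answer: msvmn
qio
gpsv
nqbsk
bki
dcrkl
ihey
yku
tpp
yodnz
azr
pysqc

Derivation:
Hunk 1: at line 10 remove [rkbbk,hdejf] add [xcnb,azr] -> 13 lines: msvmn qio yixq ynytz nqgz nqbsk bki dcrkl qmw wxz xcnb azr pysqc
Hunk 2: at line 9 remove [xcnb] add [tpp,yodnz] -> 14 lines: msvmn qio yixq ynytz nqgz nqbsk bki dcrkl qmw wxz tpp yodnz azr pysqc
Hunk 3: at line 8 remove [wxz] add [fshp,yku] -> 15 lines: msvmn qio yixq ynytz nqgz nqbsk bki dcrkl qmw fshp yku tpp yodnz azr pysqc
Hunk 4: at line 8 remove [qmw,fshp] add [ihey] -> 14 lines: msvmn qio yixq ynytz nqgz nqbsk bki dcrkl ihey yku tpp yodnz azr pysqc
Hunk 5: at line 2 remove [yixq,ynytz,nqgz] add [gpsv] -> 12 lines: msvmn qio gpsv nqbsk bki dcrkl ihey yku tpp yodnz azr pysqc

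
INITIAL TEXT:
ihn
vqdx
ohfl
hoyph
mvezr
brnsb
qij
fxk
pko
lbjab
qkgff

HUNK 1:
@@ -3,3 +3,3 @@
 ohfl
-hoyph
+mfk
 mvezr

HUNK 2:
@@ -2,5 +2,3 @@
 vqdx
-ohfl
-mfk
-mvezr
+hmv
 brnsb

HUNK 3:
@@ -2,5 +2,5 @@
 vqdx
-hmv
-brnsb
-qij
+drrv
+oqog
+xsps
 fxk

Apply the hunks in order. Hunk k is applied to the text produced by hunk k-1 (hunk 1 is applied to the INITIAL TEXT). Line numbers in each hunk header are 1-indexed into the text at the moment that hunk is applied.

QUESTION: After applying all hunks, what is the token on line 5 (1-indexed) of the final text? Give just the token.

Answer: xsps

Derivation:
Hunk 1: at line 3 remove [hoyph] add [mfk] -> 11 lines: ihn vqdx ohfl mfk mvezr brnsb qij fxk pko lbjab qkgff
Hunk 2: at line 2 remove [ohfl,mfk,mvezr] add [hmv] -> 9 lines: ihn vqdx hmv brnsb qij fxk pko lbjab qkgff
Hunk 3: at line 2 remove [hmv,brnsb,qij] add [drrv,oqog,xsps] -> 9 lines: ihn vqdx drrv oqog xsps fxk pko lbjab qkgff
Final line 5: xsps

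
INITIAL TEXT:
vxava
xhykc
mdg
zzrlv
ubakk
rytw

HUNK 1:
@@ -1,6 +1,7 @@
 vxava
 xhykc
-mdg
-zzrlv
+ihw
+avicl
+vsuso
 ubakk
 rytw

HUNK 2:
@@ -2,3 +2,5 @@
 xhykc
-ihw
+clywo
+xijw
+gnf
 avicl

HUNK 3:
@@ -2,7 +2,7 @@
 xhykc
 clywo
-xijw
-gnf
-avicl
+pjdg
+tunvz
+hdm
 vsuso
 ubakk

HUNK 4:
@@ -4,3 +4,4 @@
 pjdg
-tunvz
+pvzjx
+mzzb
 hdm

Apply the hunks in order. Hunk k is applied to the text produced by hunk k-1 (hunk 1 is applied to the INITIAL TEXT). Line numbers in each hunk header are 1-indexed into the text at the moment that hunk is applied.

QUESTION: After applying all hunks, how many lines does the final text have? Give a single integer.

Answer: 10

Derivation:
Hunk 1: at line 1 remove [mdg,zzrlv] add [ihw,avicl,vsuso] -> 7 lines: vxava xhykc ihw avicl vsuso ubakk rytw
Hunk 2: at line 2 remove [ihw] add [clywo,xijw,gnf] -> 9 lines: vxava xhykc clywo xijw gnf avicl vsuso ubakk rytw
Hunk 3: at line 2 remove [xijw,gnf,avicl] add [pjdg,tunvz,hdm] -> 9 lines: vxava xhykc clywo pjdg tunvz hdm vsuso ubakk rytw
Hunk 4: at line 4 remove [tunvz] add [pvzjx,mzzb] -> 10 lines: vxava xhykc clywo pjdg pvzjx mzzb hdm vsuso ubakk rytw
Final line count: 10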